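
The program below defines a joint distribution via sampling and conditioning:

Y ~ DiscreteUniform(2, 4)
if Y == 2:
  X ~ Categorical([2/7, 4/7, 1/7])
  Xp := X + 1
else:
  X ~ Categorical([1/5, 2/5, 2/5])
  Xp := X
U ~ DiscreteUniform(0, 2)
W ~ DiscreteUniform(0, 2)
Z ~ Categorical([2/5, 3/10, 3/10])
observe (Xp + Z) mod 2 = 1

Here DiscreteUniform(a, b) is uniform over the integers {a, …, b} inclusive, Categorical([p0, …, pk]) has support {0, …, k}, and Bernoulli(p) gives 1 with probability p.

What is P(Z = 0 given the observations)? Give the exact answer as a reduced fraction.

P(Z = 0 | obs) = 172/487

Enumerate traces; 117 have nonzero weight after conditioning:
  (Y=2, X=0, U=0, W=0, Z=0) weight 4/945
  (Y=2, X=0, U=0, W=0, Z=2) weight 1/315
  (Y=2, X=0, U=0, W=1, Z=0) weight 4/945
  (Y=2, X=0, U=0, W=1, Z=2) weight 1/315
  (Y=2, X=0, U=0, W=2, Z=0) weight 4/945
  (Y=2, X=0, U=0, W=2, Z=2) weight 1/315
  (Y=2, X=0, U=1, W=0, Z=0) weight 4/945
  (Y=2, X=0, U=1, W=0, Z=2) weight 1/315
  (Y=2, X=1, U=0, W=0, Z=1) weight 2/315
  … 108 more
Group by Z:
  weight(Z=0) = 86/525
  weight(Z=1) = 31/175
  weight(Z=2) = 43/350
Total weight = 86/525 + 31/175 + 43/350 = 487/1050
P(Z=0 | obs) = 86/525 / 487/1050 = 172/487
P(Z=1 | obs) = 31/175 / 487/1050 = 186/487
P(Z=2 | obs) = 43/350 / 487/1050 = 129/487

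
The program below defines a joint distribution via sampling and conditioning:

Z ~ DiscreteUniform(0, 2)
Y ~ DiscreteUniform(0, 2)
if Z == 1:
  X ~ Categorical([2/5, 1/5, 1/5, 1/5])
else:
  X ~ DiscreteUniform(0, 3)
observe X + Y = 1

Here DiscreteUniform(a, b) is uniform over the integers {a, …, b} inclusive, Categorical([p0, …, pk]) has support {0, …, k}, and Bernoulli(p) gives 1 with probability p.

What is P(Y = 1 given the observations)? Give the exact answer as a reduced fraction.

P(Y = 1 | obs) = 9/16

Enumerate traces; 6 have nonzero weight after conditioning:
  (Z=0, Y=0, X=1) weight 1/36
  (Z=0, Y=1, X=0) weight 1/36
  (Z=1, Y=0, X=1) weight 1/45
  (Z=1, Y=1, X=0) weight 2/45
  (Z=2, Y=0, X=1) weight 1/36
  (Z=2, Y=1, X=0) weight 1/36
Group by Y:
  weight(Y=0) = 7/90
  weight(Y=1) = 1/10
Total weight = 7/90 + 1/10 = 8/45
P(Y=0 | obs) = 7/90 / 8/45 = 7/16
P(Y=1 | obs) = 1/10 / 8/45 = 9/16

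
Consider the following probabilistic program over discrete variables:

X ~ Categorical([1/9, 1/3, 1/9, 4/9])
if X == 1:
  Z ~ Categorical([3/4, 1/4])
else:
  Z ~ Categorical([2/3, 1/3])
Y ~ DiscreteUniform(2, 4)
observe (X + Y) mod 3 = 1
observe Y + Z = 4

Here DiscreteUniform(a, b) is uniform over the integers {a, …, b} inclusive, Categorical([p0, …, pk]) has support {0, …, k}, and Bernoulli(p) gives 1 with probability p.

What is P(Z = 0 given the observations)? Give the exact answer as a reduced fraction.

P(Z = 0 | obs) = 40/49

Enumerate traces; 3 have nonzero weight after conditioning:
  (X=0, Z=0, Y=4) weight 2/81
  (X=1, Z=1, Y=3) weight 1/36
  (X=3, Z=0, Y=4) weight 8/81
Group by Z:
  weight(Z=0) = 10/81
  weight(Z=1) = 1/36
Total weight = 10/81 + 1/36 = 49/324
P(Z=0 | obs) = 10/81 / 49/324 = 40/49
P(Z=1 | obs) = 1/36 / 49/324 = 9/49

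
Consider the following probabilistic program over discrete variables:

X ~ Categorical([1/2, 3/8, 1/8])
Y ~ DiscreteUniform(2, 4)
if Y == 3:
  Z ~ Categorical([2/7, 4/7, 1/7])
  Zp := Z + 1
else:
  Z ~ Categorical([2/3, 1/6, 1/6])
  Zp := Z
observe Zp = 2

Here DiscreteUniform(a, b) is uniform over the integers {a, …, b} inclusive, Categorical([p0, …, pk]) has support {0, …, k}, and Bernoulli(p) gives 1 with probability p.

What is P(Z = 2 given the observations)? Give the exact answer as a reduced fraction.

Enumerate traces; 9 have nonzero weight after conditioning:
  (X=0, Y=2, Z=2) weight 1/36
  (X=0, Y=3, Z=1) weight 2/21
  (X=0, Y=4, Z=2) weight 1/36
  (X=1, Y=2, Z=2) weight 1/48
  (X=1, Y=3, Z=1) weight 1/14
  (X=1, Y=4, Z=2) weight 1/48
  (X=2, Y=2, Z=2) weight 1/144
  (X=2, Y=3, Z=1) weight 1/42
  … 1 more
Group by Z:
  weight(Z=1) = 4/21
  weight(Z=2) = 1/9
Total weight = 4/21 + 1/9 = 19/63
P(Z=1 | obs) = 4/21 / 19/63 = 12/19
P(Z=2 | obs) = 1/9 / 19/63 = 7/19

P(Z = 2 | obs) = 7/19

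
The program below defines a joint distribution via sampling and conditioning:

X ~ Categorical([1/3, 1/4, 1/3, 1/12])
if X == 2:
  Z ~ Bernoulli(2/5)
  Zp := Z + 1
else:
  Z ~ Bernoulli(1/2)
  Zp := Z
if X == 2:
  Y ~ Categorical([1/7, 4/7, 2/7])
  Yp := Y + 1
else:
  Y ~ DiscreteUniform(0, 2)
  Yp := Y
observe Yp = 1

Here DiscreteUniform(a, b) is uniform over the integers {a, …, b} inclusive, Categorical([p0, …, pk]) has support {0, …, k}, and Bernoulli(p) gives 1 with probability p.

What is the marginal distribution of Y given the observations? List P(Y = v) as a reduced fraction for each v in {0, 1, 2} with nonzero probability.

Enumerate traces; 8 have nonzero weight after conditioning:
  (X=0, Z=0, Y=1) weight 1/18
  (X=0, Z=1, Y=1) weight 1/18
  (X=1, Z=0, Y=1) weight 1/24
  (X=1, Z=1, Y=1) weight 1/24
  (X=2, Z=0, Y=0) weight 1/35
  (X=2, Z=1, Y=0) weight 2/105
  (X=3, Z=0, Y=1) weight 1/72
  (X=3, Z=1, Y=1) weight 1/72
Group by Y:
  weight(Y=0) = 1/21
  weight(Y=1) = 2/9
Total weight = 1/21 + 2/9 = 17/63
P(Y=0 | obs) = 1/21 / 17/63 = 3/17
P(Y=1 | obs) = 2/9 / 17/63 = 14/17

P(Y=0) = 3/17, P(Y=1) = 14/17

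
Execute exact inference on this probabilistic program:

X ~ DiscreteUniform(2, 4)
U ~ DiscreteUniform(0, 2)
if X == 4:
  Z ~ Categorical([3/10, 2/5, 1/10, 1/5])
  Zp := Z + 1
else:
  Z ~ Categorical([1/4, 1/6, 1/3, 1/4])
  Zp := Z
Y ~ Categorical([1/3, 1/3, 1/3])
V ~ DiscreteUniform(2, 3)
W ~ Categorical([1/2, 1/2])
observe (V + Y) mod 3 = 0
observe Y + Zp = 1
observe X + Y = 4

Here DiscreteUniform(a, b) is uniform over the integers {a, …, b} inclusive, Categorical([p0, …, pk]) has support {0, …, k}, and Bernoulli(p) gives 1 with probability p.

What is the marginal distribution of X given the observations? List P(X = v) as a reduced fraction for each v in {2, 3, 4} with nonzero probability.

P(X=3) = 5/11, P(X=4) = 6/11

Enumerate traces; 12 have nonzero weight after conditioning:
  (X=3, U=0, Z=0, Y=1, V=2, W=0) weight 1/432
  (X=3, U=0, Z=0, Y=1, V=2, W=1) weight 1/432
  (X=3, U=1, Z=0, Y=1, V=2, W=0) weight 1/432
  (X=3, U=1, Z=0, Y=1, V=2, W=1) weight 1/432
  (X=3, U=2, Z=0, Y=1, V=2, W=0) weight 1/432
  (X=3, U=2, Z=0, Y=1, V=2, W=1) weight 1/432
  (X=4, U=0, Z=0, Y=0, V=3, W=0) weight 1/360
  (X=4, U=0, Z=0, Y=0, V=3, W=1) weight 1/360
  … 4 more
Group by X:
  weight(X=3) = 1/72
  weight(X=4) = 1/60
Total weight = 1/72 + 1/60 = 11/360
P(X=3 | obs) = 1/72 / 11/360 = 5/11
P(X=4 | obs) = 1/60 / 11/360 = 6/11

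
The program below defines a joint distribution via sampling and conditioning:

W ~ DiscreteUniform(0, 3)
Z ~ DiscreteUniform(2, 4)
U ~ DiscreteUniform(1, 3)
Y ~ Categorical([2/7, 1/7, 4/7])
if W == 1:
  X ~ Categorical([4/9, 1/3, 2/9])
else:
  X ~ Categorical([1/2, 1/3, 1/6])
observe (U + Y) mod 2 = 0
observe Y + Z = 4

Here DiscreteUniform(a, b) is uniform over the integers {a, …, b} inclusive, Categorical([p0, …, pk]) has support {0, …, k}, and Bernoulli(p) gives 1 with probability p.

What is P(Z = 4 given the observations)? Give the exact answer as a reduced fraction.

P(Z = 4 | obs) = 1/4

Enumerate traces; 48 have nonzero weight after conditioning:
  (W=0, Z=2, U=2, Y=2, X=0) weight 1/126
  (W=0, Z=2, U=2, Y=2, X=1) weight 1/189
  (W=0, Z=2, U=2, Y=2, X=2) weight 1/378
  (W=0, Z=3, U=1, Y=1, X=0) weight 1/504
  (W=0, Z=3, U=1, Y=1, X=1) weight 1/756
  (W=0, Z=3, U=1, Y=1, X=2) weight 1/1512
  (W=0, Z=3, U=3, Y=1, X=0) weight 1/504
  (W=0, Z=3, U=3, Y=1, X=1) weight 1/756
  (W=0, Z=4, U=2, Y=0, X=0) weight 1/252
  … 39 more
Group by Z:
  weight(Z=2) = 4/63
  weight(Z=3) = 2/63
  weight(Z=4) = 2/63
Total weight = 4/63 + 2/63 + 2/63 = 8/63
P(Z=2 | obs) = 4/63 / 8/63 = 1/2
P(Z=3 | obs) = 2/63 / 8/63 = 1/4
P(Z=4 | obs) = 2/63 / 8/63 = 1/4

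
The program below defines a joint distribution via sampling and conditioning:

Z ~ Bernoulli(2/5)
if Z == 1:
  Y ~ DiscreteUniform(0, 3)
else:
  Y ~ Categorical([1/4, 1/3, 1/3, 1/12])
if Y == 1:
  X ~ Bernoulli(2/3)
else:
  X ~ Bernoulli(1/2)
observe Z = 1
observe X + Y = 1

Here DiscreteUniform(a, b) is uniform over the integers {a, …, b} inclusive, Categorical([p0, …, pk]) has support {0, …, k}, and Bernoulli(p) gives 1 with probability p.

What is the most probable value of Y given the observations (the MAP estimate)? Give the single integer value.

Enumerate traces; 2 have nonzero weight after conditioning:
  (Z=1, Y=0, X=1) weight 1/20
  (Z=1, Y=1, X=0) weight 1/30
Group by Y:
  weight(Y=0) = 1/20
  weight(Y=1) = 1/30
Total weight = 1/20 + 1/30 = 1/12
P(Y=0 | obs) = 1/20 / 1/12 = 3/5
P(Y=1 | obs) = 1/30 / 1/12 = 2/5
argmax = 0

argmax_v P(Y = v | obs) = 0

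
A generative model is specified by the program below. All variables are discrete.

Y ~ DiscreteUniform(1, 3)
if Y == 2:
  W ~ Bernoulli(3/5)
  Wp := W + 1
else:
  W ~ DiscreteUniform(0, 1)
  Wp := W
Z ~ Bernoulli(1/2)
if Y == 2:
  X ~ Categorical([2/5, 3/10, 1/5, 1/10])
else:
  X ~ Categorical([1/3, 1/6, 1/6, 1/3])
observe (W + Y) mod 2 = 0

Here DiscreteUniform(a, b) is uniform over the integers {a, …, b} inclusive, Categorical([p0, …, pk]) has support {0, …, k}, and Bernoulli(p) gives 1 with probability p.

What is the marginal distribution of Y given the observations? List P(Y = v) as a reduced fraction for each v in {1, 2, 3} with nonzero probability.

P(Y=1) = 5/14, P(Y=2) = 2/7, P(Y=3) = 5/14

Enumerate traces; 24 have nonzero weight after conditioning:
  (Y=1, W=1, Z=0, X=0) weight 1/36
  (Y=1, W=1, Z=0, X=1) weight 1/72
  (Y=1, W=1, Z=0, X=2) weight 1/72
  (Y=1, W=1, Z=0, X=3) weight 1/36
  (Y=1, W=1, Z=1, X=0) weight 1/36
  (Y=1, W=1, Z=1, X=1) weight 1/72
  (Y=1, W=1, Z=1, X=2) weight 1/72
  (Y=1, W=1, Z=1, X=3) weight 1/36
  (Y=2, W=0, Z=0, X=0) weight 2/75
  (Y=3, W=1, Z=0, X=0) weight 1/36
  … 14 more
Group by Y:
  weight(Y=1) = 1/6
  weight(Y=2) = 2/15
  weight(Y=3) = 1/6
Total weight = 1/6 + 2/15 + 1/6 = 7/15
P(Y=1 | obs) = 1/6 / 7/15 = 5/14
P(Y=2 | obs) = 2/15 / 7/15 = 2/7
P(Y=3 | obs) = 1/6 / 7/15 = 5/14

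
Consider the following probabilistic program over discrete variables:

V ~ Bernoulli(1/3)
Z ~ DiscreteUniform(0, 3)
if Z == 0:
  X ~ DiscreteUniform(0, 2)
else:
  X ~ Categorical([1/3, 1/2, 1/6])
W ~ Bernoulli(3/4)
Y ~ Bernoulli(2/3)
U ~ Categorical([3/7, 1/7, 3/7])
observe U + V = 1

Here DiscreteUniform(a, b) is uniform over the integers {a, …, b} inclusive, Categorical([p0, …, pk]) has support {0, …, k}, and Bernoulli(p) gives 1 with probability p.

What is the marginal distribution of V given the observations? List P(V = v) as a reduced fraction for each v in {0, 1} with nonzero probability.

P(V=0) = 2/5, P(V=1) = 3/5

Enumerate traces; 96 have nonzero weight after conditioning:
  (V=0, Z=0, X=0, W=0, Y=0, U=1) weight 1/1512
  (V=0, Z=0, X=0, W=0, Y=1, U=1) weight 1/756
  (V=0, Z=0, X=0, W=1, Y=0, U=1) weight 1/504
  (V=0, Z=0, X=0, W=1, Y=1, U=1) weight 1/252
  (V=0, Z=0, X=1, W=0, Y=0, U=1) weight 1/1512
  (V=0, Z=0, X=1, W=0, Y=1, U=1) weight 1/756
  (V=0, Z=0, X=1, W=1, Y=0, U=1) weight 1/504
  (V=0, Z=0, X=1, W=1, Y=1, U=1) weight 1/252
  (V=1, Z=0, X=0, W=0, Y=0, U=0) weight 1/1008
  … 87 more
Group by V:
  weight(V=0) = 2/21
  weight(V=1) = 1/7
Total weight = 2/21 + 1/7 = 5/21
P(V=0 | obs) = 2/21 / 5/21 = 2/5
P(V=1 | obs) = 1/7 / 5/21 = 3/5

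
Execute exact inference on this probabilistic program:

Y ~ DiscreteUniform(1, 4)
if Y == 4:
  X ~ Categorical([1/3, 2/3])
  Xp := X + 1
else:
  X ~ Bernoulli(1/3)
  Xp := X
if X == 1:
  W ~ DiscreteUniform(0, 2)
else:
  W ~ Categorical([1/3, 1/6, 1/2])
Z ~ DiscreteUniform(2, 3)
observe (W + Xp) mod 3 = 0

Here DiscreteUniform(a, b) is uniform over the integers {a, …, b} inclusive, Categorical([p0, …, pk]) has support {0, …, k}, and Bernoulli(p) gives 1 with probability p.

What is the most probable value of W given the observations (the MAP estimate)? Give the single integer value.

argmax_v P(W = v | obs) = 0

Enumerate traces; 16 have nonzero weight after conditioning:
  (Y=1, X=0, W=0, Z=2) weight 1/36
  (Y=1, X=0, W=0, Z=3) weight 1/36
  (Y=1, X=1, W=2, Z=2) weight 1/72
  (Y=1, X=1, W=2, Z=3) weight 1/72
  (Y=2, X=0, W=0, Z=2) weight 1/36
  (Y=2, X=0, W=0, Z=3) weight 1/36
  (Y=2, X=1, W=2, Z=2) weight 1/72
  (Y=2, X=1, W=2, Z=3) weight 1/72
  (Y=4, X=1, W=1, Z=2) weight 1/36
  … 7 more
Group by W:
  weight(W=0) = 1/6
  weight(W=1) = 1/18
  weight(W=2) = 1/8
Total weight = 1/6 + 1/18 + 1/8 = 25/72
P(W=0 | obs) = 1/6 / 25/72 = 12/25
P(W=1 | obs) = 1/18 / 25/72 = 4/25
P(W=2 | obs) = 1/8 / 25/72 = 9/25
argmax = 0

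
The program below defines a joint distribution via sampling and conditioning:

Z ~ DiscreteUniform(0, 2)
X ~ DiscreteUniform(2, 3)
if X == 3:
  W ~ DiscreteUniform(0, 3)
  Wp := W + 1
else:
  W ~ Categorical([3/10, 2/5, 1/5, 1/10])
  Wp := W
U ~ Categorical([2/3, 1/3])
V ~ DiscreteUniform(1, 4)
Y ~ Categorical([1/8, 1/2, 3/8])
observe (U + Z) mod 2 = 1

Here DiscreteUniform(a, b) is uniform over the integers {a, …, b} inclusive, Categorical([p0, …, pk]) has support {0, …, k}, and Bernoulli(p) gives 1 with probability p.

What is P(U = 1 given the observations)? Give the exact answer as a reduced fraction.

Enumerate traces; 288 have nonzero weight after conditioning:
  (Z=0, X=2, W=0, U=1, V=1, Y=0) weight 1/1920
  (Z=0, X=2, W=0, U=1, V=1, Y=1) weight 1/480
  (Z=0, X=2, W=0, U=1, V=1, Y=2) weight 1/640
  (Z=0, X=2, W=0, U=1, V=2, Y=0) weight 1/1920
  (Z=0, X=2, W=0, U=1, V=2, Y=1) weight 1/480
  (Z=0, X=2, W=0, U=1, V=2, Y=2) weight 1/640
  (Z=0, X=2, W=0, U=1, V=3, Y=0) weight 1/1920
  (Z=0, X=2, W=0, U=1, V=3, Y=1) weight 1/480
  (Z=1, X=2, W=0, U=0, V=1, Y=0) weight 1/960
  … 279 more
Group by U:
  weight(U=0) = 2/9
  weight(U=1) = 2/9
Total weight = 2/9 + 2/9 = 4/9
P(U=0 | obs) = 2/9 / 4/9 = 1/2
P(U=1 | obs) = 2/9 / 4/9 = 1/2

P(U = 1 | obs) = 1/2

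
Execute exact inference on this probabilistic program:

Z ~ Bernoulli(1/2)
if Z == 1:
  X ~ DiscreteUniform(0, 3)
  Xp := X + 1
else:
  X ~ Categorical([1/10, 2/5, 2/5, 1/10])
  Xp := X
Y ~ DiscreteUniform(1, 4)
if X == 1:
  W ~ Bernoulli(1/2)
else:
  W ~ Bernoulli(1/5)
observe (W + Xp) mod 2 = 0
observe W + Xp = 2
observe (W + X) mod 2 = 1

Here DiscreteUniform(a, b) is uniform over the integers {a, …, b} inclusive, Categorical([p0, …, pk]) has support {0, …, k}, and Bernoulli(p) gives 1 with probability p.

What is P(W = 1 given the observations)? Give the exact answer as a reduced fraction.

Enumerate traces; 8 have nonzero weight after conditioning:
  (Z=1, X=0, Y=1, W=1) weight 1/160
  (Z=1, X=0, Y=2, W=1) weight 1/160
  (Z=1, X=0, Y=3, W=1) weight 1/160
  (Z=1, X=0, Y=4, W=1) weight 1/160
  (Z=1, X=1, Y=1, W=0) weight 1/64
  (Z=1, X=1, Y=2, W=0) weight 1/64
  (Z=1, X=1, Y=3, W=0) weight 1/64
  (Z=1, X=1, Y=4, W=0) weight 1/64
Group by W:
  weight(W=0) = 1/16
  weight(W=1) = 1/40
Total weight = 1/16 + 1/40 = 7/80
P(W=0 | obs) = 1/16 / 7/80 = 5/7
P(W=1 | obs) = 1/40 / 7/80 = 2/7

P(W = 1 | obs) = 2/7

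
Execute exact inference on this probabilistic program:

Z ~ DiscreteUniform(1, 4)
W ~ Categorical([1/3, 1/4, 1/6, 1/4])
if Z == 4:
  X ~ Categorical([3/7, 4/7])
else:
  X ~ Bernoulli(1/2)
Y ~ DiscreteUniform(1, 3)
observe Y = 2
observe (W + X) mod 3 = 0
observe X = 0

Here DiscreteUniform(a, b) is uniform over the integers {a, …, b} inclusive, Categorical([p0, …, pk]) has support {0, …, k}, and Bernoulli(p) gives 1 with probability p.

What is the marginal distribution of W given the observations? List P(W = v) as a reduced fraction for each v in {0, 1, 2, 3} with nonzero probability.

Enumerate traces; 8 have nonzero weight after conditioning:
  (Z=1, W=0, X=0, Y=2) weight 1/72
  (Z=1, W=3, X=0, Y=2) weight 1/96
  (Z=2, W=0, X=0, Y=2) weight 1/72
  (Z=2, W=3, X=0, Y=2) weight 1/96
  (Z=3, W=0, X=0, Y=2) weight 1/72
  (Z=3, W=3, X=0, Y=2) weight 1/96
  (Z=4, W=0, X=0, Y=2) weight 1/84
  (Z=4, W=3, X=0, Y=2) weight 1/112
Group by W:
  weight(W=0) = 3/56
  weight(W=3) = 9/224
Total weight = 3/56 + 9/224 = 3/32
P(W=0 | obs) = 3/56 / 3/32 = 4/7
P(W=3 | obs) = 9/224 / 3/32 = 3/7

P(W=0) = 4/7, P(W=3) = 3/7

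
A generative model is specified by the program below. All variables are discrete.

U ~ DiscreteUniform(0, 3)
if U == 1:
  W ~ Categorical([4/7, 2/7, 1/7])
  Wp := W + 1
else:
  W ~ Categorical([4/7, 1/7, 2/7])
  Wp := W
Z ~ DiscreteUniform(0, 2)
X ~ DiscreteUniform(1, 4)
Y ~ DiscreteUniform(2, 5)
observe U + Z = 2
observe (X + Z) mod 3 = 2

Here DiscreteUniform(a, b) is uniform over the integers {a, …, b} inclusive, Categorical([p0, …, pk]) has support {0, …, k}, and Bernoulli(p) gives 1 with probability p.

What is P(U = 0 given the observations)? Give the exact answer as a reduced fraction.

P(U = 0 | obs) = 1/4

Enumerate traces; 48 have nonzero weight after conditioning:
  (U=0, W=0, Z=2, X=3, Y=2) weight 1/336
  (U=0, W=0, Z=2, X=3, Y=3) weight 1/336
  (U=0, W=0, Z=2, X=3, Y=4) weight 1/336
  (U=0, W=0, Z=2, X=3, Y=5) weight 1/336
  (U=0, W=1, Z=2, X=3, Y=2) weight 1/1344
  (U=0, W=1, Z=2, X=3, Y=3) weight 1/1344
  (U=0, W=1, Z=2, X=3, Y=4) weight 1/1344
  (U=0, W=1, Z=2, X=3, Y=5) weight 1/1344
  (U=1, W=0, Z=1, X=1, Y=2) weight 1/336
  (U=2, W=0, Z=0, X=2, Y=2) weight 1/336
  … 38 more
Group by U:
  weight(U=0) = 1/48
  weight(U=1) = 1/24
  weight(U=2) = 1/48
Total weight = 1/48 + 1/24 + 1/48 = 1/12
P(U=0 | obs) = 1/48 / 1/12 = 1/4
P(U=1 | obs) = 1/24 / 1/12 = 1/2
P(U=2 | obs) = 1/48 / 1/12 = 1/4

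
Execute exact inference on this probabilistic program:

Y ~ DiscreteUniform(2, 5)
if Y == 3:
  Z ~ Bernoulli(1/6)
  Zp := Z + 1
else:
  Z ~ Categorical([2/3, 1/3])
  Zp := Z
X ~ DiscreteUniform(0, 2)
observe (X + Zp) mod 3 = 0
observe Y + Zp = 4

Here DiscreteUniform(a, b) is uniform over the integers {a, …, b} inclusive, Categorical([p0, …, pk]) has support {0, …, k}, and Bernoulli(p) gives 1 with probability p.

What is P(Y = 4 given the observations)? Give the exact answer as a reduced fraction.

Enumerate traces; 2 have nonzero weight after conditioning:
  (Y=3, Z=0, X=2) weight 5/72
  (Y=4, Z=0, X=0) weight 1/18
Group by Y:
  weight(Y=3) = 5/72
  weight(Y=4) = 1/18
Total weight = 5/72 + 1/18 = 1/8
P(Y=3 | obs) = 5/72 / 1/8 = 5/9
P(Y=4 | obs) = 1/18 / 1/8 = 4/9

P(Y = 4 | obs) = 4/9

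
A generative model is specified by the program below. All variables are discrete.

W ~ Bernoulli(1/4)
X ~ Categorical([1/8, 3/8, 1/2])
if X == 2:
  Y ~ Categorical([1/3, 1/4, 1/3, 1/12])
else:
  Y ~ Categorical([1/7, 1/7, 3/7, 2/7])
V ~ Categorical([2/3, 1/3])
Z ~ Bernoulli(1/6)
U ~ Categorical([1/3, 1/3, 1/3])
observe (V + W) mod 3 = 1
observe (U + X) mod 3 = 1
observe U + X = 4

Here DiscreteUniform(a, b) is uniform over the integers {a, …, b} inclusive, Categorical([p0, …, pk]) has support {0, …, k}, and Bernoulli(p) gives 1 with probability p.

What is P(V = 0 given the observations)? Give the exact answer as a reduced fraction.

P(V = 0 | obs) = 2/5

Enumerate traces; 16 have nonzero weight after conditioning:
  (W=0, X=2, Y=0, V=1, Z=0, U=2) weight 5/432
  (W=0, X=2, Y=0, V=1, Z=1, U=2) weight 1/432
  (W=0, X=2, Y=1, V=1, Z=0, U=2) weight 5/576
  (W=0, X=2, Y=1, V=1, Z=1, U=2) weight 1/576
  (W=0, X=2, Y=2, V=1, Z=0, U=2) weight 5/432
  (W=0, X=2, Y=2, V=1, Z=1, U=2) weight 1/432
  (W=0, X=2, Y=3, V=1, Z=0, U=2) weight 5/1728
  (W=0, X=2, Y=3, V=1, Z=1, U=2) weight 1/1728
  (W=1, X=2, Y=0, V=0, Z=0, U=2) weight 5/648
  … 7 more
Group by V:
  weight(V=0) = 1/36
  weight(V=1) = 1/24
Total weight = 1/36 + 1/24 = 5/72
P(V=0 | obs) = 1/36 / 5/72 = 2/5
P(V=1 | obs) = 1/24 / 5/72 = 3/5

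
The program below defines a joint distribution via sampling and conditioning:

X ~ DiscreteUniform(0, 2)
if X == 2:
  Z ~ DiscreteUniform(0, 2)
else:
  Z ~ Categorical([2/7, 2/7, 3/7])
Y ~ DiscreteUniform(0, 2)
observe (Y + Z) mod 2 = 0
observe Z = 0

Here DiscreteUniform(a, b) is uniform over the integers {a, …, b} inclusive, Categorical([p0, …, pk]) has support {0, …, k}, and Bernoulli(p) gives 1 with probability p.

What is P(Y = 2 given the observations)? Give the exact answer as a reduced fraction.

P(Y = 2 | obs) = 1/2

Enumerate traces; 6 have nonzero weight after conditioning:
  (X=0, Z=0, Y=0) weight 2/63
  (X=0, Z=0, Y=2) weight 2/63
  (X=1, Z=0, Y=0) weight 2/63
  (X=1, Z=0, Y=2) weight 2/63
  (X=2, Z=0, Y=0) weight 1/27
  (X=2, Z=0, Y=2) weight 1/27
Group by Y:
  weight(Y=0) = 19/189
  weight(Y=2) = 19/189
Total weight = 19/189 + 19/189 = 38/189
P(Y=0 | obs) = 19/189 / 38/189 = 1/2
P(Y=2 | obs) = 19/189 / 38/189 = 1/2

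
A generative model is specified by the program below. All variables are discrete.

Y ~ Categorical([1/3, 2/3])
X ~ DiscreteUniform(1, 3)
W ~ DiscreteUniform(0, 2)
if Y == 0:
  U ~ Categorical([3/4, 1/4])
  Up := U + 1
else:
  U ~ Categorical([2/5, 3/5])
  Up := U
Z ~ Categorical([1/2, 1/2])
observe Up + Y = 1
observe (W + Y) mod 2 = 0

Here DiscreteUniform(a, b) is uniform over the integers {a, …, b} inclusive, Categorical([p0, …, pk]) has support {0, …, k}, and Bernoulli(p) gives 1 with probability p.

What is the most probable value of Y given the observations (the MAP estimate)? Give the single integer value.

argmax_v P(Y = v | obs) = 0

Enumerate traces; 18 have nonzero weight after conditioning:
  (Y=0, X=1, W=0, U=0, Z=0) weight 1/72
  (Y=0, X=1, W=0, U=0, Z=1) weight 1/72
  (Y=0, X=1, W=2, U=0, Z=0) weight 1/72
  (Y=0, X=1, W=2, U=0, Z=1) weight 1/72
  (Y=0, X=2, W=0, U=0, Z=0) weight 1/72
  (Y=0, X=2, W=0, U=0, Z=1) weight 1/72
  (Y=0, X=2, W=2, U=0, Z=0) weight 1/72
  (Y=0, X=2, W=2, U=0, Z=1) weight 1/72
  (Y=1, X=1, W=1, U=0, Z=0) weight 2/135
  … 9 more
Group by Y:
  weight(Y=0) = 1/6
  weight(Y=1) = 4/45
Total weight = 1/6 + 4/45 = 23/90
P(Y=0 | obs) = 1/6 / 23/90 = 15/23
P(Y=1 | obs) = 4/45 / 23/90 = 8/23
argmax = 0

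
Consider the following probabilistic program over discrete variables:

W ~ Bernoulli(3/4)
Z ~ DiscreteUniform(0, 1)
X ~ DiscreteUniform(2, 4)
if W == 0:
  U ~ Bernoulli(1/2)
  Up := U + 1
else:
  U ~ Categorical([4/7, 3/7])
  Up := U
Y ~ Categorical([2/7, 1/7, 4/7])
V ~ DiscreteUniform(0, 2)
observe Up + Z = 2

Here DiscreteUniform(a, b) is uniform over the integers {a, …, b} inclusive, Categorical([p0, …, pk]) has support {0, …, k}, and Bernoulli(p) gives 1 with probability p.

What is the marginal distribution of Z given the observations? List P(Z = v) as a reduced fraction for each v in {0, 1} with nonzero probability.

Enumerate traces; 81 have nonzero weight after conditioning:
  (W=0, Z=0, X=2, U=1, Y=0, V=0) weight 1/504
  (W=0, Z=0, X=2, U=1, Y=0, V=1) weight 1/504
  (W=0, Z=0, X=2, U=1, Y=0, V=2) weight 1/504
  (W=0, Z=0, X=2, U=1, Y=1, V=0) weight 1/1008
  (W=0, Z=0, X=2, U=1, Y=1, V=1) weight 1/1008
  (W=0, Z=0, X=2, U=1, Y=1, V=2) weight 1/1008
  (W=0, Z=0, X=2, U=1, Y=2, V=0) weight 1/252
  (W=0, Z=0, X=2, U=1, Y=2, V=1) weight 1/252
  (W=0, Z=1, X=2, U=0, Y=0, V=0) weight 1/504
  … 72 more
Group by Z:
  weight(Z=0) = 1/16
  weight(Z=1) = 25/112
Total weight = 1/16 + 25/112 = 2/7
P(Z=0 | obs) = 1/16 / 2/7 = 7/32
P(Z=1 | obs) = 25/112 / 2/7 = 25/32

P(Z=0) = 7/32, P(Z=1) = 25/32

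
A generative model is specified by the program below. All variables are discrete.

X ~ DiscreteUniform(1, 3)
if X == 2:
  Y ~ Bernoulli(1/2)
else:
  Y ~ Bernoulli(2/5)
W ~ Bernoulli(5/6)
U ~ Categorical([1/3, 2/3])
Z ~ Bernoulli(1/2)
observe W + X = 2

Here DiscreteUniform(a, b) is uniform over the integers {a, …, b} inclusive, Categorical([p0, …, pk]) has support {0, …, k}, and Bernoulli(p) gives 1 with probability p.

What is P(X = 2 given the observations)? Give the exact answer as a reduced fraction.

P(X = 2 | obs) = 1/6

Enumerate traces; 16 have nonzero weight after conditioning:
  (X=1, Y=0, W=1, U=0, Z=0) weight 1/36
  (X=1, Y=0, W=1, U=0, Z=1) weight 1/36
  (X=1, Y=0, W=1, U=1, Z=0) weight 1/18
  (X=1, Y=0, W=1, U=1, Z=1) weight 1/18
  (X=1, Y=1, W=1, U=0, Z=0) weight 1/54
  (X=1, Y=1, W=1, U=0, Z=1) weight 1/54
  (X=1, Y=1, W=1, U=1, Z=0) weight 1/27
  (X=1, Y=1, W=1, U=1, Z=1) weight 1/27
  (X=2, Y=0, W=0, U=0, Z=0) weight 1/216
  … 7 more
Group by X:
  weight(X=1) = 5/18
  weight(X=2) = 1/18
Total weight = 5/18 + 1/18 = 1/3
P(X=1 | obs) = 5/18 / 1/3 = 5/6
P(X=2 | obs) = 1/18 / 1/3 = 1/6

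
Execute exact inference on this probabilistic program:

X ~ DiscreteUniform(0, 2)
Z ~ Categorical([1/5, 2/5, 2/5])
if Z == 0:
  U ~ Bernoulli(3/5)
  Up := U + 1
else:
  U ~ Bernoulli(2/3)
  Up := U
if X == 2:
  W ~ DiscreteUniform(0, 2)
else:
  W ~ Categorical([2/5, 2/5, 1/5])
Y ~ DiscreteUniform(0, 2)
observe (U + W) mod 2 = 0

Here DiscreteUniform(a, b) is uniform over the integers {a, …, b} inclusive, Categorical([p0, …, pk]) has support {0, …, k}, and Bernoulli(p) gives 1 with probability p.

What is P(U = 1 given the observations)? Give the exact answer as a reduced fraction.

P(U = 1 | obs) = 119/223

Enumerate traces; 81 have nonzero weight after conditioning:
  (X=0, Z=0, U=0, W=0, Y=0) weight 4/1125
  (X=0, Z=0, U=0, W=0, Y=1) weight 4/1125
  (X=0, Z=0, U=0, W=0, Y=2) weight 4/1125
  (X=0, Z=0, U=0, W=2, Y=0) weight 2/1125
  (X=0, Z=0, U=0, W=2, Y=1) weight 2/1125
  (X=0, Z=0, U=0, W=2, Y=2) weight 2/1125
  (X=0, Z=0, U=1, W=1, Y=0) weight 2/375
  (X=0, Z=0, U=1, W=1, Y=1) weight 2/375
  … 73 more
Group by U:
  weight(U=0) = 728/3375
  weight(U=1) = 833/3375
Total weight = 728/3375 + 833/3375 = 1561/3375
P(U=0 | obs) = 728/3375 / 1561/3375 = 104/223
P(U=1 | obs) = 833/3375 / 1561/3375 = 119/223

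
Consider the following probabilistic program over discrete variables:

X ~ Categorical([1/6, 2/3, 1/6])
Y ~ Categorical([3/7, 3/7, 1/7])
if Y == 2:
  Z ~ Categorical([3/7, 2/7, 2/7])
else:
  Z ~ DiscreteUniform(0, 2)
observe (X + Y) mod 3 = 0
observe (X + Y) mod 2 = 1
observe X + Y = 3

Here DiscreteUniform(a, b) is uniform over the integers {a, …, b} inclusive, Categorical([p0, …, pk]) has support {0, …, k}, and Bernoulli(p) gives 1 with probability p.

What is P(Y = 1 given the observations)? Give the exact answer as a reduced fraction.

P(Y = 1 | obs) = 3/7

Enumerate traces; 6 have nonzero weight after conditioning:
  (X=1, Y=2, Z=0) weight 2/49
  (X=1, Y=2, Z=1) weight 4/147
  (X=1, Y=2, Z=2) weight 4/147
  (X=2, Y=1, Z=0) weight 1/42
  (X=2, Y=1, Z=1) weight 1/42
  (X=2, Y=1, Z=2) weight 1/42
Group by Y:
  weight(Y=1) = 1/14
  weight(Y=2) = 2/21
Total weight = 1/14 + 2/21 = 1/6
P(Y=1 | obs) = 1/14 / 1/6 = 3/7
P(Y=2 | obs) = 2/21 / 1/6 = 4/7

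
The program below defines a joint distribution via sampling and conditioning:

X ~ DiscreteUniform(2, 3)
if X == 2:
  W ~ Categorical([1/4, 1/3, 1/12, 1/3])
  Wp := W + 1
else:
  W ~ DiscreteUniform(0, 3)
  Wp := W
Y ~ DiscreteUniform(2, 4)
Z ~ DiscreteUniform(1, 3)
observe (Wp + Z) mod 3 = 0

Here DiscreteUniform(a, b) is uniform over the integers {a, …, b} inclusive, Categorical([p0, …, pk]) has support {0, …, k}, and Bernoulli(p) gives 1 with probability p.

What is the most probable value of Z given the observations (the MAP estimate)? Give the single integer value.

Enumerate traces; 24 have nonzero weight after conditioning:
  (X=2, W=0, Y=2, Z=2) weight 1/72
  (X=2, W=0, Y=3, Z=2) weight 1/72
  (X=2, W=0, Y=4, Z=2) weight 1/72
  (X=2, W=1, Y=2, Z=1) weight 1/54
  (X=2, W=1, Y=3, Z=1) weight 1/54
  (X=2, W=1, Y=4, Z=1) weight 1/54
  (X=2, W=2, Y=2, Z=3) weight 1/216
  (X=2, W=2, Y=3, Z=3) weight 1/216
  … 16 more
Group by Z:
  weight(Z=1) = 7/72
  weight(Z=2) = 5/36
  weight(Z=3) = 7/72
Total weight = 7/72 + 5/36 + 7/72 = 1/3
P(Z=1 | obs) = 7/72 / 1/3 = 7/24
P(Z=2 | obs) = 5/36 / 1/3 = 5/12
P(Z=3 | obs) = 7/72 / 1/3 = 7/24
argmax = 2

argmax_v P(Z = v | obs) = 2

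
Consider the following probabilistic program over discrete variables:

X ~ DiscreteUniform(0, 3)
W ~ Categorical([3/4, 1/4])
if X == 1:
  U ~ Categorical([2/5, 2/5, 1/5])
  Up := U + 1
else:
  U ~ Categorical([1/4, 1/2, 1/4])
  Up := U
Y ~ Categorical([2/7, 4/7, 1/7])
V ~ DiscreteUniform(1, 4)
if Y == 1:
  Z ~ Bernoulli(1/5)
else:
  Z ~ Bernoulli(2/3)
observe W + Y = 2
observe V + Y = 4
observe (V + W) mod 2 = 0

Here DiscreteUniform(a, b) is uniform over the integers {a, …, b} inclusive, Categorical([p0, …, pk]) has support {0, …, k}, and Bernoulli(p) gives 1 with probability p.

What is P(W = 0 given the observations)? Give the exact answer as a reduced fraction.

Enumerate traces; 48 have nonzero weight after conditioning:
  (X=0, W=0, U=0, Y=2, V=2, Z=0) weight 1/1792
  (X=0, W=0, U=0, Y=2, V=2, Z=1) weight 1/896
  (X=0, W=0, U=1, Y=2, V=2, Z=0) weight 1/896
  (X=0, W=0, U=1, Y=2, V=2, Z=1) weight 1/448
  (X=0, W=0, U=2, Y=2, V=2, Z=0) weight 1/1792
  (X=0, W=0, U=2, Y=2, V=2, Z=1) weight 1/896
  (X=0, W=1, U=0, Y=1, V=3, Z=0) weight 1/560
  (X=0, W=1, U=0, Y=1, V=3, Z=1) weight 1/2240
  … 40 more
Group by W:
  weight(W=0) = 3/112
  weight(W=1) = 1/28
Total weight = 3/112 + 1/28 = 1/16
P(W=0 | obs) = 3/112 / 1/16 = 3/7
P(W=1 | obs) = 1/28 / 1/16 = 4/7

P(W = 0 | obs) = 3/7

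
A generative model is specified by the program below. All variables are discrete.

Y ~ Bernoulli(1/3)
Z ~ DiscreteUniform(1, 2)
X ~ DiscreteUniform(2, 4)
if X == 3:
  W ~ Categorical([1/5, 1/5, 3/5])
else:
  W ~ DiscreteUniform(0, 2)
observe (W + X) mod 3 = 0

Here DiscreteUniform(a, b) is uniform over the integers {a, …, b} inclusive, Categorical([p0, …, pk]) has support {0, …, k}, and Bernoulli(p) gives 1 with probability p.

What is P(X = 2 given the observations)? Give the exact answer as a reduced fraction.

Enumerate traces; 12 have nonzero weight after conditioning:
  (Y=0, Z=1, X=2, W=1) weight 1/27
  (Y=0, Z=1, X=3, W=0) weight 1/45
  (Y=0, Z=1, X=4, W=2) weight 1/27
  (Y=0, Z=2, X=2, W=1) weight 1/27
  (Y=0, Z=2, X=3, W=0) weight 1/45
  (Y=0, Z=2, X=4, W=2) weight 1/27
  (Y=1, Z=1, X=2, W=1) weight 1/54
  (Y=1, Z=1, X=3, W=0) weight 1/90
  … 4 more
Group by X:
  weight(X=2) = 1/9
  weight(X=3) = 1/15
  weight(X=4) = 1/9
Total weight = 1/9 + 1/15 + 1/9 = 13/45
P(X=2 | obs) = 1/9 / 13/45 = 5/13
P(X=3 | obs) = 1/15 / 13/45 = 3/13
P(X=4 | obs) = 1/9 / 13/45 = 5/13

P(X = 2 | obs) = 5/13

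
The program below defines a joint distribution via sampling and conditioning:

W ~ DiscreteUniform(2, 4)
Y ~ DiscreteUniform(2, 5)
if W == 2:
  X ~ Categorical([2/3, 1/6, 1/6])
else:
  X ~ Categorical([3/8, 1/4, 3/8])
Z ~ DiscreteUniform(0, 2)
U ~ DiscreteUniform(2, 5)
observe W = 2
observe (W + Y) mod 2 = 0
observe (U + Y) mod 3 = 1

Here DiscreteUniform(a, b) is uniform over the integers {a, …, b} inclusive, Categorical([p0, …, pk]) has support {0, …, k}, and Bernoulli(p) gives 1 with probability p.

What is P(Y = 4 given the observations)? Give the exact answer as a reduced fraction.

P(Y = 4 | obs) = 1/3

Enumerate traces; 27 have nonzero weight after conditioning:
  (W=2, Y=2, X=0, Z=0, U=2) weight 1/216
  (W=2, Y=2, X=0, Z=0, U=5) weight 1/216
  (W=2, Y=2, X=0, Z=1, U=2) weight 1/216
  (W=2, Y=2, X=0, Z=1, U=5) weight 1/216
  (W=2, Y=2, X=0, Z=2, U=2) weight 1/216
  (W=2, Y=2, X=0, Z=2, U=5) weight 1/216
  (W=2, Y=2, X=1, Z=0, U=2) weight 1/864
  (W=2, Y=2, X=1, Z=0, U=5) weight 1/864
  (W=2, Y=4, X=0, Z=0, U=3) weight 1/216
  … 18 more
Group by Y:
  weight(Y=2) = 1/24
  weight(Y=4) = 1/48
Total weight = 1/24 + 1/48 = 1/16
P(Y=2 | obs) = 1/24 / 1/16 = 2/3
P(Y=4 | obs) = 1/48 / 1/16 = 1/3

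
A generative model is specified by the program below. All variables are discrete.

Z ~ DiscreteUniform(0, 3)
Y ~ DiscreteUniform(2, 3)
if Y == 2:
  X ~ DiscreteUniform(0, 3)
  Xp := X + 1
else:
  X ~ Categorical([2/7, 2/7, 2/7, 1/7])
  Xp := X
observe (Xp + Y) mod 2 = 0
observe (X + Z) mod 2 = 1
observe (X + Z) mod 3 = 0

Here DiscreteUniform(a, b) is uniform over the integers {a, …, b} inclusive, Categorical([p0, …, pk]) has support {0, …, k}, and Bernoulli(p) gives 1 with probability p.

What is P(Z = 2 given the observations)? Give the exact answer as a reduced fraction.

Enumerate traces; 4 have nonzero weight after conditioning:
  (Z=0, Y=2, X=3) weight 1/32
  (Z=0, Y=3, X=3) weight 1/56
  (Z=2, Y=2, X=1) weight 1/32
  (Z=2, Y=3, X=1) weight 1/28
Group by Z:
  weight(Z=0) = 11/224
  weight(Z=2) = 15/224
Total weight = 11/224 + 15/224 = 13/112
P(Z=0 | obs) = 11/224 / 13/112 = 11/26
P(Z=2 | obs) = 15/224 / 13/112 = 15/26

P(Z = 2 | obs) = 15/26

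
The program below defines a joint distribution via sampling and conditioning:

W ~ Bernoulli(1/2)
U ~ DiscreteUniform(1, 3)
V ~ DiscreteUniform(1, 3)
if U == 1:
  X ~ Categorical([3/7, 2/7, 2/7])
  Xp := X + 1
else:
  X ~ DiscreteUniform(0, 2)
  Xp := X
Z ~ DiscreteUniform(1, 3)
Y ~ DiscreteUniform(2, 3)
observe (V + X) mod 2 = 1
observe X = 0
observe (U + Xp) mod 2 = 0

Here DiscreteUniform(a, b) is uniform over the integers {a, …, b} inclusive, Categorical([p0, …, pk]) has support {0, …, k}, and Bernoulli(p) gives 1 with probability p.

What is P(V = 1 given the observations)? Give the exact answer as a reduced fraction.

P(V = 1 | obs) = 1/2

Enumerate traces; 48 have nonzero weight after conditioning:
  (W=0, U=1, V=1, X=0, Z=1, Y=2) weight 1/252
  (W=0, U=1, V=1, X=0, Z=1, Y=3) weight 1/252
  (W=0, U=1, V=1, X=0, Z=2, Y=2) weight 1/252
  (W=0, U=1, V=1, X=0, Z=2, Y=3) weight 1/252
  (W=0, U=1, V=1, X=0, Z=3, Y=2) weight 1/252
  (W=0, U=1, V=1, X=0, Z=3, Y=3) weight 1/252
  (W=0, U=1, V=3, X=0, Z=1, Y=2) weight 1/252
  (W=0, U=1, V=3, X=0, Z=1, Y=3) weight 1/252
  … 40 more
Group by V:
  weight(V=1) = 16/189
  weight(V=3) = 16/189
Total weight = 16/189 + 16/189 = 32/189
P(V=1 | obs) = 16/189 / 32/189 = 1/2
P(V=3 | obs) = 16/189 / 32/189 = 1/2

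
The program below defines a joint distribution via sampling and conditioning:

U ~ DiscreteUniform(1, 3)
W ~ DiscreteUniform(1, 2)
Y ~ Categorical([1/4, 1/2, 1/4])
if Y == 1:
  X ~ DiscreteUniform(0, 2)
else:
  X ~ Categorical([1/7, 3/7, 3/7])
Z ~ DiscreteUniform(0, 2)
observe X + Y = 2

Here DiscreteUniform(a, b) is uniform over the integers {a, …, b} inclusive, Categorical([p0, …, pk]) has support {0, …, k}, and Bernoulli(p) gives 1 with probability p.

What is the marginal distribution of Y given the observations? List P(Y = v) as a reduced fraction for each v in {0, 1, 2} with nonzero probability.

Enumerate traces; 54 have nonzero weight after conditioning:
  (U=1, W=1, Y=0, X=2, Z=0) weight 1/168
  (U=1, W=1, Y=0, X=2, Z=1) weight 1/168
  (U=1, W=1, Y=0, X=2, Z=2) weight 1/168
  (U=1, W=1, Y=1, X=1, Z=0) weight 1/108
  (U=1, W=1, Y=1, X=1, Z=1) weight 1/108
  (U=1, W=1, Y=1, X=1, Z=2) weight 1/108
  (U=1, W=1, Y=2, X=0, Z=0) weight 1/504
  (U=1, W=1, Y=2, X=0, Z=1) weight 1/504
  … 46 more
Group by Y:
  weight(Y=0) = 3/28
  weight(Y=1) = 1/6
  weight(Y=2) = 1/28
Total weight = 3/28 + 1/6 + 1/28 = 13/42
P(Y=0 | obs) = 3/28 / 13/42 = 9/26
P(Y=1 | obs) = 1/6 / 13/42 = 7/13
P(Y=2 | obs) = 1/28 / 13/42 = 3/26

P(Y=0) = 9/26, P(Y=1) = 7/13, P(Y=2) = 3/26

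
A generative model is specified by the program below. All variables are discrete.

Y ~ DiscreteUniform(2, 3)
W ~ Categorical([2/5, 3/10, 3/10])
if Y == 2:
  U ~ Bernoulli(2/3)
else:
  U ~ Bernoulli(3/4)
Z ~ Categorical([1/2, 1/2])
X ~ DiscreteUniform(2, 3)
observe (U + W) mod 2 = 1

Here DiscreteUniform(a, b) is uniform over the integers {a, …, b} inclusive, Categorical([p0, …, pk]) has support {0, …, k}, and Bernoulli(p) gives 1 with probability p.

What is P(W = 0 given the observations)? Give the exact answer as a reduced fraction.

P(W = 0 | obs) = 17/35

Enumerate traces; 24 have nonzero weight after conditioning:
  (Y=2, W=0, U=1, Z=0, X=2) weight 1/30
  (Y=2, W=0, U=1, Z=0, X=3) weight 1/30
  (Y=2, W=0, U=1, Z=1, X=2) weight 1/30
  (Y=2, W=0, U=1, Z=1, X=3) weight 1/30
  (Y=2, W=1, U=0, Z=0, X=2) weight 1/80
  (Y=2, W=1, U=0, Z=0, X=3) weight 1/80
  (Y=2, W=1, U=0, Z=1, X=2) weight 1/80
  (Y=2, W=1, U=0, Z=1, X=3) weight 1/80
  (Y=2, W=2, U=1, Z=0, X=2) weight 1/40
  … 15 more
Group by W:
  weight(W=0) = 17/60
  weight(W=1) = 7/80
  weight(W=2) = 17/80
Total weight = 17/60 + 7/80 + 17/80 = 7/12
P(W=0 | obs) = 17/60 / 7/12 = 17/35
P(W=1 | obs) = 7/80 / 7/12 = 3/20
P(W=2 | obs) = 17/80 / 7/12 = 51/140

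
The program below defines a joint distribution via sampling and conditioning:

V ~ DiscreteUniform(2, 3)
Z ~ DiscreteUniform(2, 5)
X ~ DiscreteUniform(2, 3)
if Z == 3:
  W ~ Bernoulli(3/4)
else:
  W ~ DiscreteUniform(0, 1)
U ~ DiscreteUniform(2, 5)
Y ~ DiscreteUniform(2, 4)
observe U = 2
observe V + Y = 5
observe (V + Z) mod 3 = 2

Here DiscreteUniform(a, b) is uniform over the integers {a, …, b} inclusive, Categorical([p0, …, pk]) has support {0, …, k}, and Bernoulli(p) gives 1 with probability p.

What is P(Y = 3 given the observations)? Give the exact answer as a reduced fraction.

P(Y = 3 | obs) = 1/3

Enumerate traces; 12 have nonzero weight after conditioning:
  (V=2, Z=3, X=2, W=0, U=2, Y=3) weight 1/768
  (V=2, Z=3, X=2, W=1, U=2, Y=3) weight 1/256
  (V=2, Z=3, X=3, W=0, U=2, Y=3) weight 1/768
  (V=2, Z=3, X=3, W=1, U=2, Y=3) weight 1/256
  (V=3, Z=2, X=2, W=0, U=2, Y=2) weight 1/384
  (V=3, Z=2, X=2, W=1, U=2, Y=2) weight 1/384
  (V=3, Z=2, X=3, W=0, U=2, Y=2) weight 1/384
  (V=3, Z=2, X=3, W=1, U=2, Y=2) weight 1/384
  … 4 more
Group by Y:
  weight(Y=2) = 1/48
  weight(Y=3) = 1/96
Total weight = 1/48 + 1/96 = 1/32
P(Y=2 | obs) = 1/48 / 1/32 = 2/3
P(Y=3 | obs) = 1/96 / 1/32 = 1/3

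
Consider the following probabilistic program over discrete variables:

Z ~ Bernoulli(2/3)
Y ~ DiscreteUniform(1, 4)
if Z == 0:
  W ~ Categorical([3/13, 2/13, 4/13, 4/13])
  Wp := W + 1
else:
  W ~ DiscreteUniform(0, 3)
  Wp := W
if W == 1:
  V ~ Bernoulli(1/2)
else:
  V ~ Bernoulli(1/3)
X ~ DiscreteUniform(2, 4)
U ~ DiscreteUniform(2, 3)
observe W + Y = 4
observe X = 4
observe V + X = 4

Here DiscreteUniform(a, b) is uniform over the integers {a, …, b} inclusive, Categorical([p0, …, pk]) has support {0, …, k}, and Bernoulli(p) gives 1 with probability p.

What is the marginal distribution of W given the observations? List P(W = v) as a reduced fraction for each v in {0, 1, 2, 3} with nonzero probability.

Enumerate traces; 16 have nonzero weight after conditioning:
  (Z=0, Y=1, W=3, V=0, X=4, U=2) weight 1/351
  (Z=0, Y=1, W=3, V=0, X=4, U=3) weight 1/351
  (Z=0, Y=2, W=2, V=0, X=4, U=2) weight 1/351
  (Z=0, Y=2, W=2, V=0, X=4, U=3) weight 1/351
  (Z=0, Y=3, W=1, V=0, X=4, U=2) weight 1/936
  (Z=0, Y=3, W=1, V=0, X=4, U=3) weight 1/936
  (Z=0, Y=4, W=0, V=0, X=4, U=2) weight 1/468
  (Z=0, Y=4, W=0, V=0, X=4, U=3) weight 1/468
  … 8 more
Group by W:
  weight(W=0) = 19/1404
  weight(W=1) = 17/1872
  weight(W=2) = 7/468
  weight(W=3) = 7/468
Total weight = 19/1404 + 17/1872 + 7/468 + 7/468 = 295/5616
P(W=0 | obs) = 19/1404 / 295/5616 = 76/295
P(W=1 | obs) = 17/1872 / 295/5616 = 51/295
P(W=2 | obs) = 7/468 / 295/5616 = 84/295
P(W=3 | obs) = 7/468 / 295/5616 = 84/295

P(W=0) = 76/295, P(W=1) = 51/295, P(W=2) = 84/295, P(W=3) = 84/295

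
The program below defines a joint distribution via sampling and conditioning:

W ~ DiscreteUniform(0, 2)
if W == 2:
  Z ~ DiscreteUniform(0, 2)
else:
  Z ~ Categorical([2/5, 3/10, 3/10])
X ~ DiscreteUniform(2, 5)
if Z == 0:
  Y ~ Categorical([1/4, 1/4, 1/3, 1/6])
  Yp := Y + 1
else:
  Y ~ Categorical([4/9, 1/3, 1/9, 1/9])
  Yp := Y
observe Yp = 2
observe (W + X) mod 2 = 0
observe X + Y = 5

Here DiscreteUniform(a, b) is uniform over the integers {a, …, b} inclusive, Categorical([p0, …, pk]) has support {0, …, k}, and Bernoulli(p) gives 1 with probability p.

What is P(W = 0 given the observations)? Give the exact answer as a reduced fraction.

Enumerate traces; 4 have nonzero weight after conditioning:
  (W=0, Z=0, X=4, Y=1) weight 1/120
  (W=1, Z=1, X=3, Y=2) weight 1/360
  (W=1, Z=2, X=3, Y=2) weight 1/360
  (W=2, Z=0, X=4, Y=1) weight 1/144
Group by W:
  weight(W=0) = 1/120
  weight(W=1) = 1/180
  weight(W=2) = 1/144
Total weight = 1/120 + 1/180 + 1/144 = 1/48
P(W=0 | obs) = 1/120 / 1/48 = 2/5
P(W=1 | obs) = 1/180 / 1/48 = 4/15
P(W=2 | obs) = 1/144 / 1/48 = 1/3

P(W = 0 | obs) = 2/5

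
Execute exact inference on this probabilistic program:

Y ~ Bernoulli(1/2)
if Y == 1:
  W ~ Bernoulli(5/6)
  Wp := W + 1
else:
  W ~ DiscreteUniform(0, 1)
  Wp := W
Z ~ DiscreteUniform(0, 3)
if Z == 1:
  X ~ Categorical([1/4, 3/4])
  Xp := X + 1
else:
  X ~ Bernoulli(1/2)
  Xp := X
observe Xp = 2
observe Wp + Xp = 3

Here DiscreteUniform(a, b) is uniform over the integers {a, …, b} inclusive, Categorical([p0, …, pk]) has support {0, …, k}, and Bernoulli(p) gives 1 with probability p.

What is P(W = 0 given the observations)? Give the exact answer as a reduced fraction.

Enumerate traces; 2 have nonzero weight after conditioning:
  (Y=0, W=1, Z=1, X=1) weight 3/64
  (Y=1, W=0, Z=1, X=1) weight 1/64
Group by W:
  weight(W=0) = 1/64
  weight(W=1) = 3/64
Total weight = 1/64 + 3/64 = 1/16
P(W=0 | obs) = 1/64 / 1/16 = 1/4
P(W=1 | obs) = 3/64 / 1/16 = 3/4

P(W = 0 | obs) = 1/4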